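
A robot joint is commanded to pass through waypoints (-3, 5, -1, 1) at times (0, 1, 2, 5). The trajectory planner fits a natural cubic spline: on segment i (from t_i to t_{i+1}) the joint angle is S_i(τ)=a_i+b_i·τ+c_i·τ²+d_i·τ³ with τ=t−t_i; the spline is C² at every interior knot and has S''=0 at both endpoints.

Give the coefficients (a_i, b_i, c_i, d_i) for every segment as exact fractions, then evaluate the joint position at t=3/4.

Δ: Δ0=8, Δ1=-6, Δ2=2/3
row 1: diag=4, rhs=-84; c'=1/4, d'=-21
row 2: denom=8−1·1/4=31/4; d'=(40−1·-21)/(31/4)=244/31
back: M2=244/31
back: M1=-21−1/4·244/31=-712/31
M: M0=0, M1=-712/31, M2=244/31, M3=0
seg 0: a=-3, c=M0/2=0, d=(M1−M0)/(6·1)=-356/93, b=Δ0−h0·(2M0+M1)/6=1100/93
seg 1: a=5, c=M1/2=-356/31, d=(M2−M1)/(6·1)=478/93, b=Δ1−h1·(2M1+M2)/6=32/93
seg 2: a=-1, c=M2/2=122/31, d=(M3−M2)/(6·3)=-122/279, b=Δ2−h2·(2M2+M3)/6=-670/93
t_q=3/4 → seg 0, τ=3/4; S=-3+1100/93·τ+0·τ²+-356/93·τ³=2111/496

  seg 0: a=-3 b=1100/93 c=0 d=-356/93
  seg 1: a=5 b=32/93 c=-356/31 d=478/93
  seg 2: a=-1 b=-670/93 c=122/31 d=-122/279
S(3/4) = 2111/496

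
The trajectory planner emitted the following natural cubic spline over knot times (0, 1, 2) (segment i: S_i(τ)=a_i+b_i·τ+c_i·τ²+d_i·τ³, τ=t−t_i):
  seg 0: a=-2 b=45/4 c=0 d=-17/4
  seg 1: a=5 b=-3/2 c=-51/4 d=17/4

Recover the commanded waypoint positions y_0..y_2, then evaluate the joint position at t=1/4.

y_0 = S_0(0) = a_0 = -2
y_1 = S_1(0) = a_1 = 5
y_2 = S_1(1) = -5
t_q=1/4 is in segment 0 (τ=1/4); S_0(τ)=191/256

y_0=-2 y_1=5 y_2=-5
S(1/4) = 191/256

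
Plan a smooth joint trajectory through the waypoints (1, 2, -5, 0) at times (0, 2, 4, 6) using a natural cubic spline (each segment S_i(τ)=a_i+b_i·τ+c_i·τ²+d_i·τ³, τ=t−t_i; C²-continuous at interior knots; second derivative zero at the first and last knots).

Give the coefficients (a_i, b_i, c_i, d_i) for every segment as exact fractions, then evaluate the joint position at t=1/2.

Δ: Δ0=1/2, Δ1=-7/2, Δ2=5/2
row 1: diag=8, rhs=-24; c'=1/4, d'=-3
row 2: denom=8−2·1/4=15/2; d'=(36−2·-3)/(15/2)=28/5
back: M2=28/5
back: M1=-3−1/4·28/5=-22/5
M: M0=0, M1=-22/5, M2=28/5, M3=0
seg 0: a=1, c=M0/2=0, d=(M1−M0)/(6·2)=-11/30, b=Δ0−h0·(2M0+M1)/6=59/30
seg 1: a=2, c=M1/2=-11/5, d=(M2−M1)/(6·2)=5/6, b=Δ1−h1·(2M1+M2)/6=-73/30
seg 2: a=-5, c=M2/2=14/5, d=(M3−M2)/(6·2)=-7/15, b=Δ2−h2·(2M2+M3)/6=-37/30
t_q=1/2 → seg 0, τ=1/2; S=1+59/30·τ+0·τ²+-11/30·τ³=31/16

  seg 0: a=1 b=59/30 c=0 d=-11/30
  seg 1: a=2 b=-73/30 c=-11/5 d=5/6
  seg 2: a=-5 b=-37/30 c=14/5 d=-7/15
S(1/2) = 31/16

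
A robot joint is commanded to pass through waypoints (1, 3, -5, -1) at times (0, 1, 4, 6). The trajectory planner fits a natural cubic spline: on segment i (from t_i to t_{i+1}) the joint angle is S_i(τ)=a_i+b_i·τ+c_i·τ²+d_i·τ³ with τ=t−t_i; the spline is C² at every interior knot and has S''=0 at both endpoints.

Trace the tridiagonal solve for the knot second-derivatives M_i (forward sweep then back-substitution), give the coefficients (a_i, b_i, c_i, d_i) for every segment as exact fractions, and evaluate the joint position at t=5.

  seg 0: a=1 b=608/213 c=0 d=-182/213
  seg 1: a=3 b=62/213 c=-182/71 d=112/213
  seg 2: a=-5 b=-190/213 c=154/71 d=-77/213
S(5) = -290/71

Δ: Δ0=2, Δ1=-8/3, Δ2=2
row 1: diag=8, rhs=-28; c'=3/8, d'=-7/2
row 2: denom=10−3·3/8=71/8; d'=(28−3·-7/2)/(71/8)=308/71
back: M2=308/71
back: M1=-7/2−3/8·308/71=-364/71
M: M0=0, M1=-364/71, M2=308/71, M3=0
seg 0: a=1, c=M0/2=0, d=(M1−M0)/(6·1)=-182/213, b=Δ0−h0·(2M0+M1)/6=608/213
seg 1: a=3, c=M1/2=-182/71, d=(M2−M1)/(6·3)=112/213, b=Δ1−h1·(2M1+M2)/6=62/213
seg 2: a=-5, c=M2/2=154/71, d=(M3−M2)/(6·2)=-77/213, b=Δ2−h2·(2M2+M3)/6=-190/213
t_q=5 → seg 2, τ=1; S=-5+-190/213·τ+154/71·τ²+-77/213·τ³=-290/71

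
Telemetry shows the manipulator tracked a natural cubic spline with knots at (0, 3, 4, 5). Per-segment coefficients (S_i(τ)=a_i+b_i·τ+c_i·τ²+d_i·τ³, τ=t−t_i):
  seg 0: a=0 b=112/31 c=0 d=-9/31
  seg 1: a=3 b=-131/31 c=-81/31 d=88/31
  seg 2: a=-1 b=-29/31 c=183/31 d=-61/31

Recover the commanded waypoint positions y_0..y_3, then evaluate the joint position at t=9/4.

y_0 = S_0(0) = a_0 = 0
y_1 = S_1(0) = a_1 = 3
y_2 = S_2(0) = a_2 = -1
y_3 = S_2(1) = 2
t_q=9/4 is in segment 0 (τ=9/4); S_0(τ)=9567/1984

y_0=0 y_1=3 y_2=-1 y_3=2
S(9/4) = 9567/1984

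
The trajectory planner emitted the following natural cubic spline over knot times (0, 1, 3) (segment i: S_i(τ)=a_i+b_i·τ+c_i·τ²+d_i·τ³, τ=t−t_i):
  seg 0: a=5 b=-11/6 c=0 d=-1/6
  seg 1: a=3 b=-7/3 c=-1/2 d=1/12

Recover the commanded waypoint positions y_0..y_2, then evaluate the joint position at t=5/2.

y_0 = S_0(0) = a_0 = 5
y_1 = S_1(0) = a_1 = 3
y_2 = S_1(2) = -3
t_q=5/2 is in segment 1 (τ=3/2); S_1(τ)=-43/32

y_0=5 y_1=3 y_2=-3
S(5/2) = -43/32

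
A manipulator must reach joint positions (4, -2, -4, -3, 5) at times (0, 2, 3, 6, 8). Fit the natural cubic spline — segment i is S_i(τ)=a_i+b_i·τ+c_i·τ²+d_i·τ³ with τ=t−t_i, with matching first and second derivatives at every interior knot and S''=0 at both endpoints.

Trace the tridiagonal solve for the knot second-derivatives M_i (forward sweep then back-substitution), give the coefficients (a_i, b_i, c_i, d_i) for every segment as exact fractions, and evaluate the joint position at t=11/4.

  seg 0: a=4 b=-128/39 c=0 d=11/156
  seg 1: a=-2 b=-95/39 c=11/26 d=1/78
  seg 2: a=-4 b=-121/78 c=6/13 d=1/18
  seg 3: a=-3 b=106/39 c=25/26 d=-25/156
S(11/4) = -5963/1664

Δ: Δ0=-3, Δ1=-2, Δ2=1/3, Δ3=4
row 1: diag=6, rhs=6; c'=1/6, d'=1
row 2: denom=8−1·1/6=47/6; d'=(14−1·1)/(47/6)=78/47
row 3: denom=10−3·18/47=416/47; d'=(22−3·78/47)/(416/47)=25/13
back: M3=25/13
back: M2=78/47−18/47·25/13=12/13
back: M1=1−1/6·12/13=11/13
M: M0=0, M1=11/13, M2=12/13, M3=25/13, M4=0
seg 0: a=4, c=M0/2=0, d=(M1−M0)/(6·2)=11/156, b=Δ0−h0·(2M0+M1)/6=-128/39
seg 1: a=-2, c=M1/2=11/26, d=(M2−M1)/(6·1)=1/78, b=Δ1−h1·(2M1+M2)/6=-95/39
seg 2: a=-4, c=M2/2=6/13, d=(M3−M2)/(6·3)=1/18, b=Δ2−h2·(2M2+M3)/6=-121/78
seg 3: a=-3, c=M3/2=25/26, d=(M4−M3)/(6·2)=-25/156, b=Δ3−h3·(2M3+M4)/6=106/39
t_q=11/4 → seg 1, τ=3/4; S=-2+-95/39·τ+11/26·τ²+1/78·τ³=-5963/1664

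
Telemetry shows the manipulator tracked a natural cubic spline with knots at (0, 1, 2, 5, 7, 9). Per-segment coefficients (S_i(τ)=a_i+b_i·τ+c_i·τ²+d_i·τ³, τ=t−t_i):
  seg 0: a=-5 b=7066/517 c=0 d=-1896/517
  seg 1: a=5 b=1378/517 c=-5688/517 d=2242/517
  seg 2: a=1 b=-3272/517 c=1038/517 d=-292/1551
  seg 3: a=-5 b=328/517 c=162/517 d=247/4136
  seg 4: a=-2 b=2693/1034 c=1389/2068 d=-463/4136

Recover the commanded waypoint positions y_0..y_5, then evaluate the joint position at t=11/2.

y_0 = S_0(0) = a_0 = -5
y_1 = S_1(0) = a_1 = 5
y_2 = S_2(0) = a_2 = 1
y_3 = S_3(0) = a_3 = -5
y_4 = S_4(0) = a_4 = -2
y_5 = S_4(2) = 5
t_q=11/2 is in segment 3 (τ=1/2); S_3(τ)=-152105/33088

y_0=-5 y_1=5 y_2=1 y_3=-5 y_4=-2 y_5=5
S(11/2) = -152105/33088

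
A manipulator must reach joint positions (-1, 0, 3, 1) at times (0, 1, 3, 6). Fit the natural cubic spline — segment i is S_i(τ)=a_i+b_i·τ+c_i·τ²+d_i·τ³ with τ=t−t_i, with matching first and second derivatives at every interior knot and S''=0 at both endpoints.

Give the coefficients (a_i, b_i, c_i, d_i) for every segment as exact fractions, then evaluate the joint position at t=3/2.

  seg 0: a=-1 b=5/6 c=0 d=1/6
  seg 1: a=0 b=4/3 c=1/2 d=-5/24
  seg 2: a=3 b=5/6 c=-3/4 d=1/12
S(3/2) = 49/64

Δ: Δ0=1, Δ1=3/2, Δ2=-2/3
row 1: diag=6, rhs=3; c'=1/3, d'=1/2
row 2: denom=10−2·1/3=28/3; d'=(-13−2·1/2)/(28/3)=-3/2
back: M2=-3/2
back: M1=1/2−1/3·-3/2=1
M: M0=0, M1=1, M2=-3/2, M3=0
seg 0: a=-1, c=M0/2=0, d=(M1−M0)/(6·1)=1/6, b=Δ0−h0·(2M0+M1)/6=5/6
seg 1: a=0, c=M1/2=1/2, d=(M2−M1)/(6·2)=-5/24, b=Δ1−h1·(2M1+M2)/6=4/3
seg 2: a=3, c=M2/2=-3/4, d=(M3−M2)/(6·3)=1/12, b=Δ2−h2·(2M2+M3)/6=5/6
t_q=3/2 → seg 1, τ=1/2; S=0+4/3·τ+1/2·τ²+-5/24·τ³=49/64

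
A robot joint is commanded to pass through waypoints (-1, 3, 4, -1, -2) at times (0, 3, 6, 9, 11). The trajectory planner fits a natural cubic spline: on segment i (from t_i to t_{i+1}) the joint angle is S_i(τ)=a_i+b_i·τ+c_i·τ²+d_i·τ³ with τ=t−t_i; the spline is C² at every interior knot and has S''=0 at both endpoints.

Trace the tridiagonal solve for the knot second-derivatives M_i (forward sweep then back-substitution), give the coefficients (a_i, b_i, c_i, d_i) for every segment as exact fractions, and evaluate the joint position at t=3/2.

Δ: Δ0=4/3, Δ1=1/3, Δ2=-5/3, Δ3=-1/2
row 1: diag=12, rhs=-6; c'=1/4, d'=-1/2
row 2: denom=12−3·1/4=45/4; d'=(-12−3·-1/2)/(45/4)=-14/15
row 3: denom=10−3·4/15=46/5; d'=(7−3·-14/15)/(46/5)=49/46
back: M3=49/46
back: M2=-14/15−4/15·49/46=-28/23
back: M1=-1/2−1/4·-28/23=-9/46
M: M0=0, M1=-9/46, M2=-28/23, M3=49/46, M4=0
seg 0: a=-1, c=M0/2=0, d=(M1−M0)/(6·3)=-1/92, b=Δ0−h0·(2M0+M1)/6=395/276
seg 1: a=3, c=M1/2=-9/92, d=(M2−M1)/(6·3)=-47/828, b=Δ1−h1·(2M1+M2)/6=157/138
seg 2: a=4, c=M2/2=-14/23, d=(M3−M2)/(6·3)=35/276, b=Δ2−h2·(2M2+M3)/6=-271/276
seg 3: a=-1, c=M3/2=49/92, d=(M4−M3)/(6·2)=-49/552, b=Δ3−h3·(2M3+M4)/6=-167/138
t_q=3/2 → seg 0, τ=3/2; S=-1+395/276·τ+0·τ²+-1/92·τ³=817/736

  seg 0: a=-1 b=395/276 c=0 d=-1/92
  seg 1: a=3 b=157/138 c=-9/92 d=-47/828
  seg 2: a=4 b=-271/276 c=-14/23 d=35/276
  seg 3: a=-1 b=-167/138 c=49/92 d=-49/552
S(3/2) = 817/736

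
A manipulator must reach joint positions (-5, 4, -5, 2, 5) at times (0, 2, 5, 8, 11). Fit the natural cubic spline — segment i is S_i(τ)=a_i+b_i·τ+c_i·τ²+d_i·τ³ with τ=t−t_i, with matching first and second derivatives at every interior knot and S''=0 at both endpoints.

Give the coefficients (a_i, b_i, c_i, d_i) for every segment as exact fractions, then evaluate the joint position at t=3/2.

  seg 0: a=-5 b=1337/207 c=0 d=-811/1656
  seg 1: a=4 b=241/414 c=-811/276 d=4333/7452
  seg 2: a=-5 b=-1117/828 c=475/207 d=-2651/7452
  seg 3: a=2 b=1165/414 c=-751/828 d=751/7452
S(3/2) = 13405/4416

Δ: Δ0=9/2, Δ1=-3, Δ2=7/3, Δ3=1
row 1: diag=10, rhs=-45; c'=3/10, d'=-9/2
row 2: denom=12−3·3/10=111/10; d'=(32−3·-9/2)/(111/10)=455/111
row 3: denom=12−3·10/37=414/37; d'=(-8−3·455/111)/(414/37)=-751/414
back: M3=-751/414
back: M2=455/111−10/37·-751/414=950/207
back: M1=-9/2−3/10·950/207=-811/138
M: M0=0, M1=-811/138, M2=950/207, M3=-751/414, M4=0
seg 0: a=-5, c=M0/2=0, d=(M1−M0)/(6·2)=-811/1656, b=Δ0−h0·(2M0+M1)/6=1337/207
seg 1: a=4, c=M1/2=-811/276, d=(M2−M1)/(6·3)=4333/7452, b=Δ1−h1·(2M1+M2)/6=241/414
seg 2: a=-5, c=M2/2=475/207, d=(M3−M2)/(6·3)=-2651/7452, b=Δ2−h2·(2M2+M3)/6=-1117/828
seg 3: a=2, c=M3/2=-751/828, d=(M4−M3)/(6·3)=751/7452, b=Δ3−h3·(2M3+M4)/6=1165/414
t_q=3/2 → seg 0, τ=3/2; S=-5+1337/207·τ+0·τ²+-811/1656·τ³=13405/4416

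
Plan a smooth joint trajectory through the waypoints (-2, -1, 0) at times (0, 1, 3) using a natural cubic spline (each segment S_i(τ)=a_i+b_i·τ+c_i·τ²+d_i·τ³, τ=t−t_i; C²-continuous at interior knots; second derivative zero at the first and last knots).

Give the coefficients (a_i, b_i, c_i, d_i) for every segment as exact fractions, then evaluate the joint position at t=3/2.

Δ: Δ0=1, Δ1=1/2
row 1: diag=6, rhs=-3; c'=1/3, d'=-1/2
back: M1=-1/2
M: M0=0, M1=-1/2, M2=0
seg 0: a=-2, c=M0/2=0, d=(M1−M0)/(6·1)=-1/12, b=Δ0−h0·(2M0+M1)/6=13/12
seg 1: a=-1, c=M1/2=-1/4, d=(M2−M1)/(6·2)=1/24, b=Δ1−h1·(2M1+M2)/6=5/6
t_q=3/2 → seg 1, τ=1/2; S=-1+5/6·τ+-1/4·τ²+1/24·τ³=-41/64

  seg 0: a=-2 b=13/12 c=0 d=-1/12
  seg 1: a=-1 b=5/6 c=-1/4 d=1/24
S(3/2) = -41/64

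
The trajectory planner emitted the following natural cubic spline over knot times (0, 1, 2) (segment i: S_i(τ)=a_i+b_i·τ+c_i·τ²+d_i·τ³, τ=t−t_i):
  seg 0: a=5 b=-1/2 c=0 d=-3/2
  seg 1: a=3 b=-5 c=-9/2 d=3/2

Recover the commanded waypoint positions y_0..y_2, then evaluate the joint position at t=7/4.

y_0 = S_0(0) = a_0 = 5
y_1 = S_1(0) = a_1 = 3
y_2 = S_1(1) = -5
t_q=7/4 is in segment 1 (τ=3/4); S_1(τ)=-339/128

y_0=5 y_1=3 y_2=-5
S(7/4) = -339/128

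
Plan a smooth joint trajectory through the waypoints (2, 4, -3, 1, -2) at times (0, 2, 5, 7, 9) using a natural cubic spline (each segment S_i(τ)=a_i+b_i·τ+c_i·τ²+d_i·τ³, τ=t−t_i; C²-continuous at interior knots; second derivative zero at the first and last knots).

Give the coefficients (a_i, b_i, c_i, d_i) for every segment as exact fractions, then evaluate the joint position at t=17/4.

  seg 0: a=2 b=2167/1032 c=0 d=-1135/4128
  seg 1: a=4 b=-619/516 c=-1135/688 d=875/2064
  seg 2: a=-3 b=719/2064 c=745/344 d=-5531/8256
  seg 3: a=1 b=1003/1032 c=-2551/1376 d=2551/8256
S(17/4) = -97835/44032

Δ: Δ0=1, Δ1=-7/3, Δ2=2, Δ3=-3/2
row 1: diag=10, rhs=-20; c'=3/10, d'=-2
row 2: denom=10−3·3/10=91/10; d'=(26−3·-2)/(91/10)=320/91
row 3: denom=8−2·20/91=688/91; d'=(-21−2·320/91)/(688/91)=-2551/688
back: M3=-2551/688
back: M2=320/91−20/91·-2551/688=745/172
back: M1=-2−3/10·745/172=-1135/344
M: M0=0, M1=-1135/344, M2=745/172, M3=-2551/688, M4=0
seg 0: a=2, c=M0/2=0, d=(M1−M0)/(6·2)=-1135/4128, b=Δ0−h0·(2M0+M1)/6=2167/1032
seg 1: a=4, c=M1/2=-1135/688, d=(M2−M1)/(6·3)=875/2064, b=Δ1−h1·(2M1+M2)/6=-619/516
seg 2: a=-3, c=M2/2=745/344, d=(M3−M2)/(6·2)=-5531/8256, b=Δ2−h2·(2M2+M3)/6=719/2064
seg 3: a=1, c=M3/2=-2551/1376, d=(M4−M3)/(6·2)=2551/8256, b=Δ3−h3·(2M3+M4)/6=1003/1032
t_q=17/4 → seg 1, τ=9/4; S=4+-619/516·τ+-1135/688·τ²+875/2064·τ³=-97835/44032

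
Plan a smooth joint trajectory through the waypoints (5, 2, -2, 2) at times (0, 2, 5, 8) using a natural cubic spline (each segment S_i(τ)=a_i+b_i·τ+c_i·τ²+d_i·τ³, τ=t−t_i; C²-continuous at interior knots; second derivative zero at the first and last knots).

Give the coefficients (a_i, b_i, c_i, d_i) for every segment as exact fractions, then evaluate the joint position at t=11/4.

  seg 0: a=5 b=-103/74 c=0 d=-1/37
  seg 1: a=2 b=-127/74 c=-6/37 d=193/1998
  seg 2: a=-2 b=-3/37 c=157/222 d=-157/1998
S(11/4) = 3137/4736

Δ: Δ0=-3/2, Δ1=-4/3, Δ2=4/3
row 1: diag=10, rhs=1; c'=3/10, d'=1/10
row 2: denom=12−3·3/10=111/10; d'=(16−3·1/10)/(111/10)=157/111
back: M2=157/111
back: M1=1/10−3/10·157/111=-12/37
M: M0=0, M1=-12/37, M2=157/111, M3=0
seg 0: a=5, c=M0/2=0, d=(M1−M0)/(6·2)=-1/37, b=Δ0−h0·(2M0+M1)/6=-103/74
seg 1: a=2, c=M1/2=-6/37, d=(M2−M1)/(6·3)=193/1998, b=Δ1−h1·(2M1+M2)/6=-127/74
seg 2: a=-2, c=M2/2=157/222, d=(M3−M2)/(6·3)=-157/1998, b=Δ2−h2·(2M2+M3)/6=-3/37
t_q=11/4 → seg 1, τ=3/4; S=2+-127/74·τ+-6/37·τ²+193/1998·τ³=3137/4736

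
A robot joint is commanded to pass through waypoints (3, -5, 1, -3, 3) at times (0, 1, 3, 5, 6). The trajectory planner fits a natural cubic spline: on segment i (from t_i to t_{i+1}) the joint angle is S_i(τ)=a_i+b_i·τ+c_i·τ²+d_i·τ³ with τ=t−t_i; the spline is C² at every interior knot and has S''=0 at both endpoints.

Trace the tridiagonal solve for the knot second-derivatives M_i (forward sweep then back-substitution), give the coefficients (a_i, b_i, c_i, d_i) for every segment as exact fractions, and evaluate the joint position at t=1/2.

  seg 0: a=3 b=-52/5 c=0 d=12/5
  seg 1: a=-5 b=-16/5 c=36/5 d=-41/20
  seg 2: a=1 b=1 c=-51/10 d=9/5
  seg 3: a=-3 b=11/5 c=57/10 d=-19/10
S(1/2) = -19/10

Δ: Δ0=-8, Δ1=3, Δ2=-2, Δ3=6
row 1: diag=6, rhs=66; c'=1/3, d'=11
row 2: denom=8−2·1/3=22/3; d'=(-30−2·11)/(22/3)=-78/11
row 3: denom=6−2·3/11=60/11; d'=(48−2·-78/11)/(60/11)=57/5
back: M3=57/5
back: M2=-78/11−3/11·57/5=-51/5
back: M1=11−1/3·-51/5=72/5
M: M0=0, M1=72/5, M2=-51/5, M3=57/5, M4=0
seg 0: a=3, c=M0/2=0, d=(M1−M0)/(6·1)=12/5, b=Δ0−h0·(2M0+M1)/6=-52/5
seg 1: a=-5, c=M1/2=36/5, d=(M2−M1)/(6·2)=-41/20, b=Δ1−h1·(2M1+M2)/6=-16/5
seg 2: a=1, c=M2/2=-51/10, d=(M3−M2)/(6·2)=9/5, b=Δ2−h2·(2M2+M3)/6=1
seg 3: a=-3, c=M3/2=57/10, d=(M4−M3)/(6·1)=-19/10, b=Δ3−h3·(2M3+M4)/6=11/5
t_q=1/2 → seg 0, τ=1/2; S=3+-52/5·τ+0·τ²+12/5·τ³=-19/10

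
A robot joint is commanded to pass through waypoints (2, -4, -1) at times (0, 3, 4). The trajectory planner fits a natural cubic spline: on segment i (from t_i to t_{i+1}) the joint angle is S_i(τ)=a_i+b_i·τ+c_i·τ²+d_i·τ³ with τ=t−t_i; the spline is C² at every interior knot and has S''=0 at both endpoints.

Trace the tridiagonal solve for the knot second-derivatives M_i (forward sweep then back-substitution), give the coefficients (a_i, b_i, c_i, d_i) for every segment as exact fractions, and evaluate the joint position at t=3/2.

  seg 0: a=2 b=-31/8 c=0 d=5/24
  seg 1: a=-4 b=7/4 c=15/8 d=-5/8
S(3/2) = -199/64

Δ: Δ0=-2, Δ1=3
row 1: diag=8, rhs=30; c'=1/8, d'=15/4
back: M1=15/4
M: M0=0, M1=15/4, M2=0
seg 0: a=2, c=M0/2=0, d=(M1−M0)/(6·3)=5/24, b=Δ0−h0·(2M0+M1)/6=-31/8
seg 1: a=-4, c=M1/2=15/8, d=(M2−M1)/(6·1)=-5/8, b=Δ1−h1·(2M1+M2)/6=7/4
t_q=3/2 → seg 0, τ=3/2; S=2+-31/8·τ+0·τ²+5/24·τ³=-199/64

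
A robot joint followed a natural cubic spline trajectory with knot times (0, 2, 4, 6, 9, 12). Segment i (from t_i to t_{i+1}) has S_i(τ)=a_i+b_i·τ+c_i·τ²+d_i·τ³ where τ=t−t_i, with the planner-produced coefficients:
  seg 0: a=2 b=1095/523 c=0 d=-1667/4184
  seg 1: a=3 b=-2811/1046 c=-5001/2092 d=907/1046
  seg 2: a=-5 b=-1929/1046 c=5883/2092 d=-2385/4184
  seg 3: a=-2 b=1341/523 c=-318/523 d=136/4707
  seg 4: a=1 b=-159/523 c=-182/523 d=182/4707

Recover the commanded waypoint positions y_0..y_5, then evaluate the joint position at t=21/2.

y_0 = S_0(0) = a_0 = 2
y_1 = S_1(0) = a_1 = 3
y_2 = S_2(0) = a_2 = -5
y_3 = S_3(0) = a_3 = -2
y_4 = S_4(0) = a_4 = 1
y_5 = S_4(3) = -2
t_q=21/2 is in segment 4 (τ=3/2); S_4(τ)=-227/2092

y_0=2 y_1=3 y_2=-5 y_3=-2 y_4=1 y_5=-2
S(21/2) = -227/2092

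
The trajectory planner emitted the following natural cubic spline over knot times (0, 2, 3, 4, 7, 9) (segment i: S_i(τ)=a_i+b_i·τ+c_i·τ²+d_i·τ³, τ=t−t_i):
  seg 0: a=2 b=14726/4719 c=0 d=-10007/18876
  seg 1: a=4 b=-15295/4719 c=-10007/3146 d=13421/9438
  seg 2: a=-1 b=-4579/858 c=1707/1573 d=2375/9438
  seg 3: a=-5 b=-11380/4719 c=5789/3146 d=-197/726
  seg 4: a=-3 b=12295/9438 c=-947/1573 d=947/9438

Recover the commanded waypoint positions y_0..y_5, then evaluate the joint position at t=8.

y_0 = S_0(0) = a_0 = 2
y_1 = S_1(0) = a_1 = 4
y_2 = S_2(0) = a_2 = -1
y_3 = S_3(0) = a_3 = -5
y_4 = S_4(0) = a_4 = -3
y_5 = S_4(2) = -2
t_q=8 is in segment 4 (τ=1); S_4(τ)=-3459/1573

y_0=2 y_1=4 y_2=-1 y_3=-5 y_4=-3 y_5=-2
S(8) = -3459/1573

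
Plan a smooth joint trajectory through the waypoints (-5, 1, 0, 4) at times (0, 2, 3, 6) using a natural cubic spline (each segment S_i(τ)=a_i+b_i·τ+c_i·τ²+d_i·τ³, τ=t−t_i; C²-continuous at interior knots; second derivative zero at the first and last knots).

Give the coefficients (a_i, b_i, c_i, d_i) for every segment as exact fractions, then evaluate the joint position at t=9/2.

  seg 0: a=-5 b=629/141 c=0 d=-103/282
  seg 1: a=1 b=11/141 c=-103/47 d=157/141
  seg 2: a=0 b=-136/141 c=54/47 d=-6/47
S(9/2) = 133/188

Δ: Δ0=3, Δ1=-1, Δ2=4/3
row 1: diag=6, rhs=-24; c'=1/6, d'=-4
row 2: denom=8−1·1/6=47/6; d'=(14−1·-4)/(47/6)=108/47
back: M2=108/47
back: M1=-4−1/6·108/47=-206/47
M: M0=0, M1=-206/47, M2=108/47, M3=0
seg 0: a=-5, c=M0/2=0, d=(M1−M0)/(6·2)=-103/282, b=Δ0−h0·(2M0+M1)/6=629/141
seg 1: a=1, c=M1/2=-103/47, d=(M2−M1)/(6·1)=157/141, b=Δ1−h1·(2M1+M2)/6=11/141
seg 2: a=0, c=M2/2=54/47, d=(M3−M2)/(6·3)=-6/47, b=Δ2−h2·(2M2+M3)/6=-136/141
t_q=9/2 → seg 2, τ=3/2; S=0+-136/141·τ+54/47·τ²+-6/47·τ³=133/188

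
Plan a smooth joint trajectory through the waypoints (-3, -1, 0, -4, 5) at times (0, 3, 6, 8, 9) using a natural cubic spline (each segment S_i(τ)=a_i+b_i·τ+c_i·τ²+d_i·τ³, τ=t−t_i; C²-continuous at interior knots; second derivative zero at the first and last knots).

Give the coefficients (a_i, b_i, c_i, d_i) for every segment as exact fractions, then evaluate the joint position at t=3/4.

  seg 0: a=-3 b=24/103 c=0 d=134/2781
  seg 1: a=-1 b=158/103 c=134/309 d=-773/2781
  seg 2: a=0 b=-347/103 c=-213/103 d=567/412
  seg 3: a=-4 b=502/103 c=1275/206 d=-425/206
S(3/4) = -9245/3296

Δ: Δ0=2/3, Δ1=1/3, Δ2=-2, Δ3=9
row 1: diag=12, rhs=-2; c'=1/4, d'=-1/6
row 2: denom=10−3·1/4=37/4; d'=(-14−3·-1/6)/(37/4)=-54/37
row 3: denom=6−2·8/37=206/37; d'=(66−2·-54/37)/(206/37)=1275/103
back: M3=1275/103
back: M2=-54/37−8/37·1275/103=-426/103
back: M1=-1/6−1/4·-426/103=268/309
M: M0=0, M1=268/309, M2=-426/103, M3=1275/103, M4=0
seg 0: a=-3, c=M0/2=0, d=(M1−M0)/(6·3)=134/2781, b=Δ0−h0·(2M0+M1)/6=24/103
seg 1: a=-1, c=M1/2=134/309, d=(M2−M1)/(6·3)=-773/2781, b=Δ1−h1·(2M1+M2)/6=158/103
seg 2: a=0, c=M2/2=-213/103, d=(M3−M2)/(6·2)=567/412, b=Δ2−h2·(2M2+M3)/6=-347/103
seg 3: a=-4, c=M3/2=1275/206, d=(M4−M3)/(6·1)=-425/206, b=Δ3−h3·(2M3+M4)/6=502/103
t_q=3/4 → seg 0, τ=3/4; S=-3+24/103·τ+0·τ²+134/2781·τ³=-9245/3296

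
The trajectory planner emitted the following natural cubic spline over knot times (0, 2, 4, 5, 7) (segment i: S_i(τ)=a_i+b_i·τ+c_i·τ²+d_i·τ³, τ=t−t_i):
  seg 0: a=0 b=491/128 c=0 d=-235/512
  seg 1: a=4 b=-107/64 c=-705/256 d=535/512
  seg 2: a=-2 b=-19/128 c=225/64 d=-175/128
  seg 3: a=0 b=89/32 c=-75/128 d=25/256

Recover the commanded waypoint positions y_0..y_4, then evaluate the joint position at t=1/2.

y_0 = S_0(0) = a_0 = 0
y_1 = S_1(0) = a_1 = 4
y_2 = S_2(0) = a_2 = -2
y_3 = S_3(0) = a_3 = 0
y_4 = S_3(2) = 4
t_q=1/2 is in segment 0 (τ=1/2); S_0(τ)=7621/4096

y_0=0 y_1=4 y_2=-2 y_3=0 y_4=4
S(1/2) = 7621/4096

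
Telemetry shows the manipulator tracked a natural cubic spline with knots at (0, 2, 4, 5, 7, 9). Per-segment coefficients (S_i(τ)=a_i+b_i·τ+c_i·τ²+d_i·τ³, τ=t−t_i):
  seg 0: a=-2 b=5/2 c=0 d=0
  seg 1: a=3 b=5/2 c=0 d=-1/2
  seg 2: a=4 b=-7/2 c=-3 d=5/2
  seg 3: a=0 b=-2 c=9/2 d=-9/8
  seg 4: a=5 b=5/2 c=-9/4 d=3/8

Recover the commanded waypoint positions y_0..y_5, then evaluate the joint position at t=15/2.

y_0 = S_0(0) = a_0 = -2
y_1 = S_1(0) = a_1 = 3
y_2 = S_2(0) = a_2 = 4
y_3 = S_3(0) = a_3 = 0
y_4 = S_4(0) = a_4 = 5
y_5 = S_4(2) = 4
t_q=15/2 is in segment 4 (τ=1/2); S_4(τ)=367/64

y_0=-2 y_1=3 y_2=4 y_3=0 y_4=5 y_5=4
S(15/2) = 367/64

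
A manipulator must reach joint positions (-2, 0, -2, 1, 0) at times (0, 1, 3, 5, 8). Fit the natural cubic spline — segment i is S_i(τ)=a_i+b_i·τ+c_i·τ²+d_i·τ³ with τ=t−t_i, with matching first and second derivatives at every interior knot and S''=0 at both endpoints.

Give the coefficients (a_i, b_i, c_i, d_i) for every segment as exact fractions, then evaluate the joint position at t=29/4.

Δ: Δ0=2, Δ1=-1, Δ2=3/2, Δ3=-1/3
row 1: diag=6, rhs=-18; c'=1/3, d'=-3
row 2: denom=8−2·1/3=22/3; d'=(15−2·-3)/(22/3)=63/22
row 3: denom=10−2·3/11=104/11; d'=(-11−2·63/22)/(104/11)=-23/13
back: M3=-23/13
back: M2=63/22−3/11·-23/13=87/26
back: M1=-3−1/3·87/26=-107/26
M: M0=0, M1=-107/26, M2=87/26, M3=-23/13, M4=0
seg 0: a=-2, c=M0/2=0, d=(M1−M0)/(6·1)=-107/156, b=Δ0−h0·(2M0+M1)/6=419/156
seg 1: a=0, c=M1/2=-107/52, d=(M2−M1)/(6·2)=97/156, b=Δ1−h1·(2M1+M2)/6=49/78
seg 2: a=-2, c=M2/2=87/52, d=(M3−M2)/(6·2)=-133/312, b=Δ2−h2·(2M2+M3)/6=-11/78
seg 3: a=1, c=M3/2=-23/26, d=(M4−M3)/(6·3)=23/234, b=Δ3−h3·(2M3+M4)/6=56/39
t_q=29/4 → seg 3, τ=9/4; S=1+56/39·τ+-23/26·τ²+23/234·τ³=1451/1664

  seg 0: a=-2 b=419/156 c=0 d=-107/156
  seg 1: a=0 b=49/78 c=-107/52 d=97/156
  seg 2: a=-2 b=-11/78 c=87/52 d=-133/312
  seg 3: a=1 b=56/39 c=-23/26 d=23/234
S(29/4) = 1451/1664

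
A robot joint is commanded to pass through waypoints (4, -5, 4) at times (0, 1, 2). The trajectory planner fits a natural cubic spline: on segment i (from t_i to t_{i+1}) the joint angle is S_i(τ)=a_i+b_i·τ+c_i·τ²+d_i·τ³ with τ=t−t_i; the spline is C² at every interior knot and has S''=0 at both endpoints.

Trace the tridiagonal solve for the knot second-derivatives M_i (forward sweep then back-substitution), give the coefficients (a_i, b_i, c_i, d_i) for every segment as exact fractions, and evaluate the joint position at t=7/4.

  seg 0: a=4 b=-27/2 c=0 d=9/2
  seg 1: a=-5 b=0 c=27/2 d=-9/2
S(7/4) = 89/128

Δ: Δ0=-9, Δ1=9
row 1: diag=4, rhs=108; c'=1/4, d'=27
back: M1=27
M: M0=0, M1=27, M2=0
seg 0: a=4, c=M0/2=0, d=(M1−M0)/(6·1)=9/2, b=Δ0−h0·(2M0+M1)/6=-27/2
seg 1: a=-5, c=M1/2=27/2, d=(M2−M1)/(6·1)=-9/2, b=Δ1−h1·(2M1+M2)/6=0
t_q=7/4 → seg 1, τ=3/4; S=-5+0·τ+27/2·τ²+-9/2·τ³=89/128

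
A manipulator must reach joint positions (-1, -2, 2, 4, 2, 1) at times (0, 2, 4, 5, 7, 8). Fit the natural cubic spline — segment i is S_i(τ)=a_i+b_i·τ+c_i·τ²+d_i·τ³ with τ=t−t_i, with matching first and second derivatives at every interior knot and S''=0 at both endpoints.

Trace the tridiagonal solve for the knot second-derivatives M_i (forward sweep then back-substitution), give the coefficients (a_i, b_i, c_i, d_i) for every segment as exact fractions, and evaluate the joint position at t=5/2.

  seg 0: a=-1 b=-769/680 c=0 d=429/2720
  seg 1: a=-2 b=259/340 c=1287/1360 d=-89/544
  seg 2: a=2 b=1757/680 c=-3/85 d=-373/680
  seg 3: a=4 b=59/68 c=-1143/680 d=127/340
  seg 4: a=2 b=-467/340 c=381/680 d=-127/680
S(5/2) = -30529/21760

Δ: Δ0=-1/2, Δ1=2, Δ2=2, Δ3=-1, Δ4=-1
row 1: diag=8, rhs=15; c'=1/4, d'=15/8
row 2: denom=6−2·1/4=11/2; d'=(0−2·15/8)/(11/2)=-15/22
row 3: denom=6−1·2/11=64/11; d'=(-18−1·-15/22)/(64/11)=-381/128
row 4: denom=6−2·11/32=85/16; d'=(0−2·-381/128)/(85/16)=381/340
back: M4=381/340
back: M3=-381/128−11/32·381/340=-1143/340
back: M2=-15/22−2/11·-1143/340=-6/85
back: M1=15/8−1/4·-6/85=1287/680
M: M0=0, M1=1287/680, M2=-6/85, M3=-1143/340, M4=381/340, M5=0
seg 0: a=-1, c=M0/2=0, d=(M1−M0)/(6·2)=429/2720, b=Δ0−h0·(2M0+M1)/6=-769/680
seg 1: a=-2, c=M1/2=1287/1360, d=(M2−M1)/(6·2)=-89/544, b=Δ1−h1·(2M1+M2)/6=259/340
seg 2: a=2, c=M2/2=-3/85, d=(M3−M2)/(6·1)=-373/680, b=Δ2−h2·(2M2+M3)/6=1757/680
seg 3: a=4, c=M3/2=-1143/680, d=(M4−M3)/(6·2)=127/340, b=Δ3−h3·(2M3+M4)/6=59/68
seg 4: a=2, c=M4/2=381/680, d=(M5−M4)/(6·1)=-127/680, b=Δ4−h4·(2M4+M5)/6=-467/340
t_q=5/2 → seg 1, τ=1/2; S=-2+259/340·τ+1287/1360·τ²+-89/544·τ³=-30529/21760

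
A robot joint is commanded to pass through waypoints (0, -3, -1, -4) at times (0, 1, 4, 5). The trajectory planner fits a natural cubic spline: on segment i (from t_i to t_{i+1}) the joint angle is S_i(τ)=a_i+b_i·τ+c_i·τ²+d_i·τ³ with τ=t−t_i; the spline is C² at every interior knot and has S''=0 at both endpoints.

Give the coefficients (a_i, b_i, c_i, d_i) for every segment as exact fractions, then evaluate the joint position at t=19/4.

Δ: Δ0=-3, Δ1=2/3, Δ2=-3
row 1: diag=8, rhs=22; c'=3/8, d'=11/4
row 2: denom=8−3·3/8=55/8; d'=(-22−3·11/4)/(55/8)=-22/5
back: M2=-22/5
back: M1=11/4−3/8·-22/5=22/5
M: M0=0, M1=22/5, M2=-22/5, M3=0
seg 0: a=0, c=M0/2=0, d=(M1−M0)/(6·1)=11/15, b=Δ0−h0·(2M0+M1)/6=-56/15
seg 1: a=-3, c=M1/2=11/5, d=(M2−M1)/(6·3)=-22/45, b=Δ1−h1·(2M1+M2)/6=-23/15
seg 2: a=-1, c=M2/2=-11/5, d=(M3−M2)/(6·1)=11/15, b=Δ2−h2·(2M2+M3)/6=-23/15
t_q=19/4 → seg 2, τ=3/4; S=-1+-23/15·τ+-11/5·τ²+11/15·τ³=-197/64

  seg 0: a=0 b=-56/15 c=0 d=11/15
  seg 1: a=-3 b=-23/15 c=11/5 d=-22/45
  seg 2: a=-1 b=-23/15 c=-11/5 d=11/15
S(19/4) = -197/64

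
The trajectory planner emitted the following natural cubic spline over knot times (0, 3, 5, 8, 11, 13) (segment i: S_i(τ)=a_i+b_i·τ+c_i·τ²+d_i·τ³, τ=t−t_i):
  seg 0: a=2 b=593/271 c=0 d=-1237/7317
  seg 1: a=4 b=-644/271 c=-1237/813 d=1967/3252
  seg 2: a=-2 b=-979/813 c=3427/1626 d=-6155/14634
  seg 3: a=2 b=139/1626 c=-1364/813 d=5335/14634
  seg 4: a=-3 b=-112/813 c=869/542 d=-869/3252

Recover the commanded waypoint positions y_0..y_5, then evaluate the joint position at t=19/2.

y_0 = S_0(0) = a_0 = 2
y_1 = S_1(0) = a_1 = 4
y_2 = S_2(0) = a_2 = -2
y_3 = S_3(0) = a_3 = 2
y_4 = S_4(0) = a_4 = -3
y_5 = S_4(2) = 1
t_q=19/2 is in segment 3 (τ=3/2); S_3(τ)=-1805/4336

y_0=2 y_1=4 y_2=-2 y_3=2 y_4=-3 y_5=1
S(19/2) = -1805/4336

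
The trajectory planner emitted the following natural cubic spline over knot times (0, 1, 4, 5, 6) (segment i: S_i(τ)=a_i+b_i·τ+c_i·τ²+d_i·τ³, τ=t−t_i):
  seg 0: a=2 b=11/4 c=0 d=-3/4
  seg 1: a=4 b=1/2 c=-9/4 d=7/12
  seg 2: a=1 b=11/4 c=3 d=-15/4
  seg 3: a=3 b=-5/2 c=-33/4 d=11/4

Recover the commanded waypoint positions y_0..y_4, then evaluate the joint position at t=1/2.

y_0 = S_0(0) = a_0 = 2
y_1 = S_1(0) = a_1 = 4
y_2 = S_2(0) = a_2 = 1
y_3 = S_3(0) = a_3 = 3
y_4 = S_3(1) = -5
t_q=1/2 is in segment 0 (τ=1/2); S_0(τ)=105/32

y_0=2 y_1=4 y_2=1 y_3=3 y_4=-5
S(1/2) = 105/32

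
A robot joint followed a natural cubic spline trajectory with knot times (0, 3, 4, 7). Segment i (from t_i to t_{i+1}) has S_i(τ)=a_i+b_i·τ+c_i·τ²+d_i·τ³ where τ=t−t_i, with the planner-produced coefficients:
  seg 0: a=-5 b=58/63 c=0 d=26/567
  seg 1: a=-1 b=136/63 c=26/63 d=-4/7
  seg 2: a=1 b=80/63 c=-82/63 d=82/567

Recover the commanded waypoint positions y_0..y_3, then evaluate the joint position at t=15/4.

y_0=-5 y_1=-1 y_2=1 y_3=-3
S(15/4) = 205/336

y_0 = S_0(0) = a_0 = -5
y_1 = S_1(0) = a_1 = -1
y_2 = S_2(0) = a_2 = 1
y_3 = S_2(3) = -3
t_q=15/4 is in segment 1 (τ=3/4); S_1(τ)=205/336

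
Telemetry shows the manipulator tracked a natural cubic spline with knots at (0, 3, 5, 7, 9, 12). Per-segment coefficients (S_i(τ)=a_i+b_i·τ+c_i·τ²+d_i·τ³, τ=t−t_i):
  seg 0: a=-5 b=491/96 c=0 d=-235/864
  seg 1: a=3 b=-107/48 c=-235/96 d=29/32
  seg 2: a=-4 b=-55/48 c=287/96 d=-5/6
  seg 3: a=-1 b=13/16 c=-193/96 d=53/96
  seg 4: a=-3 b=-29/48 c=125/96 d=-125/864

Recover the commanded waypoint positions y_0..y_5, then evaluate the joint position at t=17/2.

y_0 = S_0(0) = a_0 = -5
y_1 = S_1(0) = a_1 = 3
y_2 = S_2(0) = a_2 = -4
y_3 = S_3(0) = a_3 = -1
y_4 = S_4(0) = a_4 = -3
y_5 = S_4(3) = 3
t_q=17/2 is in segment 3 (τ=3/2); S_3(τ)=-625/256

y_0=-5 y_1=3 y_2=-4 y_3=-1 y_4=-3 y_5=3
S(17/2) = -625/256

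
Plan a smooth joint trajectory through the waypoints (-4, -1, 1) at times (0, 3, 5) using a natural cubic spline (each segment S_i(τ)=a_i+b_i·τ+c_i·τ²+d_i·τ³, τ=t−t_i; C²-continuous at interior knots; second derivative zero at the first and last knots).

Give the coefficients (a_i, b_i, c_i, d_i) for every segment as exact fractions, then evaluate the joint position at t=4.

Δ: Δ0=1, Δ1=1
row 1: diag=10, rhs=0; c'=1/5, d'=0
back: M1=0
M: M0=0, M1=0, M2=0
seg 0: a=-4, c=M0/2=0, d=(M1−M0)/(6·3)=0, b=Δ0−h0·(2M0+M1)/6=1
seg 1: a=-1, c=M1/2=0, d=(M2−M1)/(6·2)=0, b=Δ1−h1·(2M1+M2)/6=1
t_q=4 → seg 1, τ=1; S=-1+1·τ+0·τ²+0·τ³=0

  seg 0: a=-4 b=1 c=0 d=0
  seg 1: a=-1 b=1 c=0 d=0
S(4) = 0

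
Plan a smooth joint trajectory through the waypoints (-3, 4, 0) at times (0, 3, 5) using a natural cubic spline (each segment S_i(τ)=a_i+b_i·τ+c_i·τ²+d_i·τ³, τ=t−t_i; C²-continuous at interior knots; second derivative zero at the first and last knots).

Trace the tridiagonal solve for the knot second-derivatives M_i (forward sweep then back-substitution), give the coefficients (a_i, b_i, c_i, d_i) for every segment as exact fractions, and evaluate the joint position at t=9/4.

  seg 0: a=-3 b=109/30 c=0 d=-13/90
  seg 1: a=4 b=-4/15 c=-13/10 d=13/60
S(9/4) = 2259/640

Δ: Δ0=7/3, Δ1=-2
row 1: diag=10, rhs=-26; c'=1/5, d'=-13/5
back: M1=-13/5
M: M0=0, M1=-13/5, M2=0
seg 0: a=-3, c=M0/2=0, d=(M1−M0)/(6·3)=-13/90, b=Δ0−h0·(2M0+M1)/6=109/30
seg 1: a=4, c=M1/2=-13/10, d=(M2−M1)/(6·2)=13/60, b=Δ1−h1·(2M1+M2)/6=-4/15
t_q=9/4 → seg 0, τ=9/4; S=-3+109/30·τ+0·τ²+-13/90·τ³=2259/640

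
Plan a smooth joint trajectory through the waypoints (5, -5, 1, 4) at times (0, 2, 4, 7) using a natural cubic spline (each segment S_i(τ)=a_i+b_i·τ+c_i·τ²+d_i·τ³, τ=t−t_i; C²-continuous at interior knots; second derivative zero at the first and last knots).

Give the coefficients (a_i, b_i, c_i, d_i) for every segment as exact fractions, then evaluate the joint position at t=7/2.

  seg 0: a=5 b=-137/19 c=0 d=21/38
  seg 1: a=-5 b=-11/19 c=63/19 d=-29/38
  seg 2: a=1 b=67/19 c=-24/19 d=8/57
S(7/2) = -299/304

Δ: Δ0=-5, Δ1=3, Δ2=1
row 1: diag=8, rhs=48; c'=1/4, d'=6
row 2: denom=10−2·1/4=19/2; d'=(-12−2·6)/(19/2)=-48/19
back: M2=-48/19
back: M1=6−1/4·-48/19=126/19
M: M0=0, M1=126/19, M2=-48/19, M3=0
seg 0: a=5, c=M0/2=0, d=(M1−M0)/(6·2)=21/38, b=Δ0−h0·(2M0+M1)/6=-137/19
seg 1: a=-5, c=M1/2=63/19, d=(M2−M1)/(6·2)=-29/38, b=Δ1−h1·(2M1+M2)/6=-11/19
seg 2: a=1, c=M2/2=-24/19, d=(M3−M2)/(6·3)=8/57, b=Δ2−h2·(2M2+M3)/6=67/19
t_q=7/2 → seg 1, τ=3/2; S=-5+-11/19·τ+63/19·τ²+-29/38·τ³=-299/304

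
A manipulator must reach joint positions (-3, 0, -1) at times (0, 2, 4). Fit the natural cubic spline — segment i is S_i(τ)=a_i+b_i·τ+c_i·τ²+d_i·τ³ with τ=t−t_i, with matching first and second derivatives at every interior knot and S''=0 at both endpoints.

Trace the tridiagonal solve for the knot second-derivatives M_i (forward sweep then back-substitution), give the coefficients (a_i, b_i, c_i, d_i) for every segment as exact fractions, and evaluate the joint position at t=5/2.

  seg 0: a=-3 b=2 c=0 d=-1/8
  seg 1: a=0 b=1/2 c=-3/4 d=1/8
S(5/2) = 5/64

Δ: Δ0=3/2, Δ1=-1/2
row 1: diag=8, rhs=-12; c'=1/4, d'=-3/2
back: M1=-3/2
M: M0=0, M1=-3/2, M2=0
seg 0: a=-3, c=M0/2=0, d=(M1−M0)/(6·2)=-1/8, b=Δ0−h0·(2M0+M1)/6=2
seg 1: a=0, c=M1/2=-3/4, d=(M2−M1)/(6·2)=1/8, b=Δ1−h1·(2M1+M2)/6=1/2
t_q=5/2 → seg 1, τ=1/2; S=0+1/2·τ+-3/4·τ²+1/8·τ³=5/64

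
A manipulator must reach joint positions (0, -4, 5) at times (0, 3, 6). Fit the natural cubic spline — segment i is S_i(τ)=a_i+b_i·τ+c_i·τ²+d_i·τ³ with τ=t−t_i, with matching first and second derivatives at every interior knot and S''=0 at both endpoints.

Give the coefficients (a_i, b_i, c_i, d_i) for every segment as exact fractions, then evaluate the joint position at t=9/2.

Δ: Δ0=-4/3, Δ1=3
row 1: diag=12, rhs=26; c'=1/4, d'=13/6
back: M1=13/6
M: M0=0, M1=13/6, M2=0
seg 0: a=0, c=M0/2=0, d=(M1−M0)/(6·3)=13/108, b=Δ0−h0·(2M0+M1)/6=-29/12
seg 1: a=-4, c=M1/2=13/12, d=(M2−M1)/(6·3)=-13/108, b=Δ1−h1·(2M1+M2)/6=5/6
t_q=9/2 → seg 1, τ=3/2; S=-4+5/6·τ+13/12·τ²+-13/108·τ³=-23/32

  seg 0: a=0 b=-29/12 c=0 d=13/108
  seg 1: a=-4 b=5/6 c=13/12 d=-13/108
S(9/2) = -23/32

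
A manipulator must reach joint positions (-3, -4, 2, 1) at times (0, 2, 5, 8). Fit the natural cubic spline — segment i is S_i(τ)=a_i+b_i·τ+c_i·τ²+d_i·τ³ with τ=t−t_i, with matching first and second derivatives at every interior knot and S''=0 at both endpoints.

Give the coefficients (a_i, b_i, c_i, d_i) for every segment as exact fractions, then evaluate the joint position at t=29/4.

  seg 0: a=-3 b=-7/6 c=0 d=1/6
  seg 1: a=-4 b=5/6 c=1 d=-11/54
  seg 2: a=2 b=4/3 c=-5/6 d=5/54
S(29/4) = 235/128

Δ: Δ0=-1/2, Δ1=2, Δ2=-1/3
row 1: diag=10, rhs=15; c'=3/10, d'=3/2
row 2: denom=12−3·3/10=111/10; d'=(-14−3·3/2)/(111/10)=-5/3
back: M2=-5/3
back: M1=3/2−3/10·-5/3=2
M: M0=0, M1=2, M2=-5/3, M3=0
seg 0: a=-3, c=M0/2=0, d=(M1−M0)/(6·2)=1/6, b=Δ0−h0·(2M0+M1)/6=-7/6
seg 1: a=-4, c=M1/2=1, d=(M2−M1)/(6·3)=-11/54, b=Δ1−h1·(2M1+M2)/6=5/6
seg 2: a=2, c=M2/2=-5/6, d=(M3−M2)/(6·3)=5/54, b=Δ2−h2·(2M2+M3)/6=4/3
t_q=29/4 → seg 2, τ=9/4; S=2+4/3·τ+-5/6·τ²+5/54·τ³=235/128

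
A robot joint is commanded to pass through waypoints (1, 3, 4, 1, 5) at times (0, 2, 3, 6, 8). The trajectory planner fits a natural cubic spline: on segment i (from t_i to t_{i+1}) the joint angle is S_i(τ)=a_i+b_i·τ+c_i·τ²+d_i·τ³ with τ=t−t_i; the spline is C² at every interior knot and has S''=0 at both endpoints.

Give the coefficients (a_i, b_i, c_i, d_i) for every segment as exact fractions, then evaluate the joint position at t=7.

  seg 0: a=1 b=179/208 c=0 d=29/832
  seg 1: a=3 b=133/104 c=87/416 d=-203/416
  seg 2: a=4 b=97/416 c=-261/208 d=9/32
  seg 3: a=1 b=31/104 c=531/416 d=-177/832
S(7) = 1965/832

Δ: Δ0=1, Δ1=1, Δ2=-1, Δ3=2
row 1: diag=6, rhs=0; c'=1/6, d'=0
row 2: denom=8−1·1/6=47/6; d'=(-12−1·0)/(47/6)=-72/47
row 3: denom=10−3·18/47=416/47; d'=(18−3·-72/47)/(416/47)=531/208
back: M3=531/208
back: M2=-72/47−18/47·531/208=-261/104
back: M1=0−1/6·-261/104=87/208
M: M0=0, M1=87/208, M2=-261/104, M3=531/208, M4=0
seg 0: a=1, c=M0/2=0, d=(M1−M0)/(6·2)=29/832, b=Δ0−h0·(2M0+M1)/6=179/208
seg 1: a=3, c=M1/2=87/416, d=(M2−M1)/(6·1)=-203/416, b=Δ1−h1·(2M1+M2)/6=133/104
seg 2: a=4, c=M2/2=-261/208, d=(M3−M2)/(6·3)=9/32, b=Δ2−h2·(2M2+M3)/6=97/416
seg 3: a=1, c=M3/2=531/416, d=(M4−M3)/(6·2)=-177/832, b=Δ3−h3·(2M3+M4)/6=31/104
t_q=7 → seg 3, τ=1; S=1+31/104·τ+531/416·τ²+-177/832·τ³=1965/832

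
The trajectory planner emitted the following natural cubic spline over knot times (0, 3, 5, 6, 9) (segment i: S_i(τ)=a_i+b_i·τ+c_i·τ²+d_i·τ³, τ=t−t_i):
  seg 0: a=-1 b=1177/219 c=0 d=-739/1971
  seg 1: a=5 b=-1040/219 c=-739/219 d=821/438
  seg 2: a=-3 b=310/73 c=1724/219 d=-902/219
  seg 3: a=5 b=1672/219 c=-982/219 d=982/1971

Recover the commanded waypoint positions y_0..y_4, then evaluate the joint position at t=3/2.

y_0 = S_0(0) = a_0 = -1
y_1 = S_1(0) = a_1 = 5
y_2 = S_2(0) = a_2 = -3
y_3 = S_3(0) = a_3 = 5
y_4 = S_3(3) = 1
t_q=3/2 is in segment 0 (τ=3/2); S_0(τ)=3385/584

y_0=-1 y_1=5 y_2=-3 y_3=5 y_4=1
S(3/2) = 3385/584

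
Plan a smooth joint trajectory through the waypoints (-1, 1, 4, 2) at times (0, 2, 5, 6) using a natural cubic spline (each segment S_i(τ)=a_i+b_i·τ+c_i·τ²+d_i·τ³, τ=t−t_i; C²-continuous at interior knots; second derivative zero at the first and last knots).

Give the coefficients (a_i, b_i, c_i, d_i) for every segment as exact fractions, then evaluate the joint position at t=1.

  seg 0: a=-1 b=53/71 c=0 d=9/142
  seg 1: a=1 b=107/71 c=27/71 d=-13/71
  seg 2: a=4 b=-82/71 c=-90/71 d=30/71
S(1) = -27/142

Δ: Δ0=1, Δ1=1, Δ2=-2
row 1: diag=10, rhs=0; c'=3/10, d'=0
row 2: denom=8−3·3/10=71/10; d'=(-18−3·0)/(71/10)=-180/71
back: M2=-180/71
back: M1=0−3/10·-180/71=54/71
M: M0=0, M1=54/71, M2=-180/71, M3=0
seg 0: a=-1, c=M0/2=0, d=(M1−M0)/(6·2)=9/142, b=Δ0−h0·(2M0+M1)/6=53/71
seg 1: a=1, c=M1/2=27/71, d=(M2−M1)/(6·3)=-13/71, b=Δ1−h1·(2M1+M2)/6=107/71
seg 2: a=4, c=M2/2=-90/71, d=(M3−M2)/(6·1)=30/71, b=Δ2−h2·(2M2+M3)/6=-82/71
t_q=1 → seg 0, τ=1; S=-1+53/71·τ+0·τ²+9/142·τ³=-27/142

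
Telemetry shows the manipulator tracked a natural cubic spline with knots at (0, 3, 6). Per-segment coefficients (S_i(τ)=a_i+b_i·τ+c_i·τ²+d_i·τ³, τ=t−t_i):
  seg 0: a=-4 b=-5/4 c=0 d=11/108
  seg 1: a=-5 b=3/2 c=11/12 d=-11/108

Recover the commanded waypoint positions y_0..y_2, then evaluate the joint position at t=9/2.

y_0 = S_0(0) = a_0 = -4
y_1 = S_1(0) = a_1 = -5
y_2 = S_1(3) = 5
t_q=9/2 is in segment 1 (τ=3/2); S_1(τ)=-33/32

y_0=-4 y_1=-5 y_2=5
S(9/2) = -33/32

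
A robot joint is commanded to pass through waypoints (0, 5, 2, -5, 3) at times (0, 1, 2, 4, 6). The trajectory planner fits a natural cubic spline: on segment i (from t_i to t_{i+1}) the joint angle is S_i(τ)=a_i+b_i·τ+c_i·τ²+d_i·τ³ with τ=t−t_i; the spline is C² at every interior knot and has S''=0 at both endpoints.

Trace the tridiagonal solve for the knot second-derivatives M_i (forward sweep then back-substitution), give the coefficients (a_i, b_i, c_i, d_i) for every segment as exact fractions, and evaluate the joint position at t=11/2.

  seg 0: a=0 b=391/56 c=0 d=-111/56
  seg 1: a=5 b=29/28 c=-333/56 d=107/56
  seg 2: a=2 b=-41/8 c=-3/14 d=115/224
  seg 3: a=-5 b=5/28 c=321/112 d=-107/224
S(11/2) = 187/1792

Δ: Δ0=5, Δ1=-3, Δ2=-7/2, Δ3=4
row 1: diag=4, rhs=-48; c'=1/4, d'=-12
row 2: denom=6−1·1/4=23/4; d'=(-3−1·-12)/(23/4)=36/23
row 3: denom=8−2·8/23=168/23; d'=(45−2·36/23)/(168/23)=321/56
back: M3=321/56
back: M2=36/23−8/23·321/56=-3/7
back: M1=-12−1/4·-3/7=-333/28
M: M0=0, M1=-333/28, M2=-3/7, M3=321/56, M4=0
seg 0: a=0, c=M0/2=0, d=(M1−M0)/(6·1)=-111/56, b=Δ0−h0·(2M0+M1)/6=391/56
seg 1: a=5, c=M1/2=-333/56, d=(M2−M1)/(6·1)=107/56, b=Δ1−h1·(2M1+M2)/6=29/28
seg 2: a=2, c=M2/2=-3/14, d=(M3−M2)/(6·2)=115/224, b=Δ2−h2·(2M2+M3)/6=-41/8
seg 3: a=-5, c=M3/2=321/112, d=(M4−M3)/(6·2)=-107/224, b=Δ3−h3·(2M3+M4)/6=5/28
t_q=11/2 → seg 3, τ=3/2; S=-5+5/28·τ+321/112·τ²+-107/224·τ³=187/1792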